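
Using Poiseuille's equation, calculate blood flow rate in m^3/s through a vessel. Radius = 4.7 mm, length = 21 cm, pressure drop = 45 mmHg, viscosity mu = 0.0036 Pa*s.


Q = pi*r^4*dP / (8*mu*L)
r = 0.0047 m, L = 0.21 m
dP = 45 mmHg = 5999.49 Pa
Q = 0.001521 m^3/s


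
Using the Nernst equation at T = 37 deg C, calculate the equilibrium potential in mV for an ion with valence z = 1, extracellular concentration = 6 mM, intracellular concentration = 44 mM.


E = (RT/(zF)) * ln(C_out/C_in)
T = 37 + 273.15 = 310.15 K
E = (8.314 * 310.15 / (1 * 96485)) * ln(6/44)
E = -53.25 mV


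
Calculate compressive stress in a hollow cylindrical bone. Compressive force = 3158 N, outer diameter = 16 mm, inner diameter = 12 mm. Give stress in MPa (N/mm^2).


A = pi*(r_o^2 - r_i^2)
r_o = 8 mm, r_i = 6 mm
A = 87.9646 mm^2
sigma = F/A = 3158 / 87.9646
sigma = 35.9 MPa


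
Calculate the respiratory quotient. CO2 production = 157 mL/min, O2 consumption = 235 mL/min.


RQ = VCO2 / VO2
RQ = 157 / 235
RQ = 0.6681


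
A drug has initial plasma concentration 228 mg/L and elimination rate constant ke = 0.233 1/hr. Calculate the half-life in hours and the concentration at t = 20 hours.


t_half = ln(2) / ke = 0.693147 / 0.233 = 2.975 hr
C(t) = C0 * exp(-ke*t) = 228 * exp(-0.233*20)
C(20) = 2.158 mg/L


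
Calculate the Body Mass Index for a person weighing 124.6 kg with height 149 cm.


BMI = weight / height^2
height = 149 cm = 1.49 m
BMI = 124.6 / 1.49^2
BMI = 56.12 kg/m^2


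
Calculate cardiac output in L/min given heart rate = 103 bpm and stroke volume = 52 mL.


CO = HR * SV
CO = 103 * 52 / 1000
CO = 5.356 L/min


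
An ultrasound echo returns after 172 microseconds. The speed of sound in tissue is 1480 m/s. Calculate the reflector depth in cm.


depth = c * t / 2
t = 172 us = 1.7200e-04 s
depth = 1480 * 1.7200e-04 / 2
depth = 0.12728 m = 12.728 cm


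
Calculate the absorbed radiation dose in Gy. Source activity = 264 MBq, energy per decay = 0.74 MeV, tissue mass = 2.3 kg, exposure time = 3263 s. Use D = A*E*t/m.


A = 264 MBq = 2.6400e+08 Bq
E = 0.74 MeV = 1.18548e-13 J
D = A*E*t/m = 2.6400e+08*1.18548e-13*3263/2.3
D = 0.0444 Gy


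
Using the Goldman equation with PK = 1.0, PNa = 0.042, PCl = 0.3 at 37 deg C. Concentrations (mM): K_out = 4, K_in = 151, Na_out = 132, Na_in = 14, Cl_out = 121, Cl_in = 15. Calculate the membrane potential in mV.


Vm = (RT/F)*ln((PK*Ko + PNa*Nao + PCl*Cli)/(PK*Ki + PNa*Nai + PCl*Clo))
Numer = 14.044, Denom = 187.888
Vm = -69.32 mV


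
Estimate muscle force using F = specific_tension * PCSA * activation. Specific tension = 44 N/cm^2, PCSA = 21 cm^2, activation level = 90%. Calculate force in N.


F = sigma * PCSA * activation
F = 44 * 21 * 0.9
F = 831.6 N


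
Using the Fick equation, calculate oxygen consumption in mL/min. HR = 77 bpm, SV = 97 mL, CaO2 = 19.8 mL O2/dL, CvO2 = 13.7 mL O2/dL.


CO = HR*SV = 77*97/1000 = 7.469 L/min
a-v O2 diff = 19.8 - 13.7 = 6.1 mL/dL
VO2 = CO * (CaO2-CvO2) * 10 dL/L
VO2 = 7.469 * 6.1 * 10
VO2 = 455.6 mL/min


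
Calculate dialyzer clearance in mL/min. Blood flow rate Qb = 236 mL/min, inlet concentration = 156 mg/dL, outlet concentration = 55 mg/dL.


K = Qb * (Cb_in - Cb_out) / Cb_in
K = 236 * (156 - 55) / 156
K = 152.8 mL/min


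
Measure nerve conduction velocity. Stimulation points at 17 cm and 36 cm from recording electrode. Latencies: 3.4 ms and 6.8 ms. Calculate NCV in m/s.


Distance = (36 - 17) / 100 = 0.19 m
dt = (6.8 - 3.4) / 1000 = 0.0034 s
NCV = dist / dt = 55.88 m/s


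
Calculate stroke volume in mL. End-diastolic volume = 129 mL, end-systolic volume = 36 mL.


SV = EDV - ESV
SV = 129 - 36
SV = 93 mL


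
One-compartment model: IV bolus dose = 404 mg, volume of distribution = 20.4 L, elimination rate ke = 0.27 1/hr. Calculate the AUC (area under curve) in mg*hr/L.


C0 = Dose/Vd = 404/20.4 = 19.8039 mg/L
AUC = C0/ke = 19.8039/0.27
AUC = 73.35 mg*hr/L


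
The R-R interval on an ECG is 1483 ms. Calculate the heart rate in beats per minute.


HR = 60 / RR_interval(s)
RR = 1483 ms = 1.483 s
HR = 60 / 1.483 = 40.46 bpm


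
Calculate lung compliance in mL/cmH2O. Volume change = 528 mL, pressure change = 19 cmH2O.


C = dV / dP
C = 528 / 19
C = 27.79 mL/cmH2O


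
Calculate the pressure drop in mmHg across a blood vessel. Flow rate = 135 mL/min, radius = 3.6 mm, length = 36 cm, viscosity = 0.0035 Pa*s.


dP = 8*mu*L*Q / (pi*r^4)
Q = 135 mL/min = 2.25e-06 m^3/s
dP = 42.9817 Pa = 42.9817 / 133.322 mmHg = 0.3224 mmHg


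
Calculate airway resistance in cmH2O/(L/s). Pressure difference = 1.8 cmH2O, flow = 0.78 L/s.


R = dP / flow
R = 1.8 / 0.78
R = 2.308 cmH2O/(L/s)


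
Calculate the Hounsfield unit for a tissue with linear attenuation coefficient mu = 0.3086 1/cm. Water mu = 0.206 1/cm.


HU = ((mu_tissue - mu_water) / mu_water) * 1000
HU = ((0.3086 - 0.206) / 0.206) * 1000
HU = 498.1


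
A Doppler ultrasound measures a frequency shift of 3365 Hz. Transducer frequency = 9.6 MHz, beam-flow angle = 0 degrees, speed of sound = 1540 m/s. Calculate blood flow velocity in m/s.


v = fd * c / (2 * f0 * cos(theta))
v = 3365 * 1540 / (2 * 9.6000e+06 * cos(0))
v = 0.2699 m/s


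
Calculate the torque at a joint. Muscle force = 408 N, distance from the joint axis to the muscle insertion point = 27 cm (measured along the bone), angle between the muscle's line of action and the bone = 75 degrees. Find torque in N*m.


Torque = F * d * sin(theta)   (moment arm = d*sin(theta))
d = 27 cm = 0.27 m
Torque = 408 * 0.27 * sin(75)
Torque = 106.4 N*m


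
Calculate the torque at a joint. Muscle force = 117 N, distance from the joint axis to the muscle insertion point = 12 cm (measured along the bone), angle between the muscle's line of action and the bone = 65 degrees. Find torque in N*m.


Torque = F * d * sin(theta)   (moment arm = d*sin(theta))
d = 12 cm = 0.12 m
Torque = 117 * 0.12 * sin(65)
Torque = 12.72 N*m


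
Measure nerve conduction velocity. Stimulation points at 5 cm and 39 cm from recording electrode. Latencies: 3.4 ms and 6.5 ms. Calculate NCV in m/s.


Distance = (39 - 5) / 100 = 0.34 m
dt = (6.5 - 3.4) / 1000 = 0.0031 s
NCV = dist / dt = 109.7 m/s


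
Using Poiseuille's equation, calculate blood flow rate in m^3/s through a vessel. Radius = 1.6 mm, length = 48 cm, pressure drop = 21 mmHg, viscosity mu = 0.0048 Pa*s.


Q = pi*r^4*dP / (8*mu*L)
r = 0.0016 m, L = 0.48 m
dP = 21 mmHg = 2799.762 Pa
Q = 3.1274e-06 m^3/s


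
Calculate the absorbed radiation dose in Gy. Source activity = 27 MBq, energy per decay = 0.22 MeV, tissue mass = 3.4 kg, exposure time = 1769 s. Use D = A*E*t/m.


A = 27 MBq = 2.7000e+07 Bq
E = 0.22 MeV = 3.5244e-14 J
D = A*E*t/m = 2.7000e+07*3.5244e-14*1769/3.4
D = 4.9511e-04 Gy


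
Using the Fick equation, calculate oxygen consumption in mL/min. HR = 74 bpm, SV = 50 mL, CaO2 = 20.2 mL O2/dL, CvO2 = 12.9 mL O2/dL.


CO = HR*SV = 74*50/1000 = 3.7 L/min
a-v O2 diff = 20.2 - 12.9 = 7.3 mL/dL
VO2 = CO * (CaO2-CvO2) * 10 dL/L
VO2 = 3.7 * 7.3 * 10
VO2 = 270.1 mL/min


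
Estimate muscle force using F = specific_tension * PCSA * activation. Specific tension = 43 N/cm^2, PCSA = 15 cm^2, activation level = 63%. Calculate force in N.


F = sigma * PCSA * activation
F = 43 * 15 * 0.63
F = 406.4 N


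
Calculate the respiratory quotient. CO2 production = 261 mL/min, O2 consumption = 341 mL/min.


RQ = VCO2 / VO2
RQ = 261 / 341
RQ = 0.7654


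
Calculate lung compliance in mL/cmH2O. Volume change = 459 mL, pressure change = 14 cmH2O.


C = dV / dP
C = 459 / 14
C = 32.79 mL/cmH2O


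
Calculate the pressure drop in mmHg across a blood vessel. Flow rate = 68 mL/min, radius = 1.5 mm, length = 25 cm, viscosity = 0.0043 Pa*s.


dP = 8*mu*L*Q / (pi*r^4)
Q = 68 mL/min = 1.13333e-06 m^3/s
dP = 612.83 Pa = 612.83 / 133.322 mmHg = 4.597 mmHg


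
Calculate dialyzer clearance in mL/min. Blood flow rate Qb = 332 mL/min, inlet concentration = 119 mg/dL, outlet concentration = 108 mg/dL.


K = Qb * (Cb_in - Cb_out) / Cb_in
K = 332 * (119 - 108) / 119
K = 30.69 mL/min


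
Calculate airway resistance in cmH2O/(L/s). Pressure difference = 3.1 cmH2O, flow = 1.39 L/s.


R = dP / flow
R = 3.1 / 1.39
R = 2.23 cmH2O/(L/s)


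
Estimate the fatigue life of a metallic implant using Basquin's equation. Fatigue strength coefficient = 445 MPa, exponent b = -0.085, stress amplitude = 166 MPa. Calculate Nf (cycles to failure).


sigma_a = sigma_f' * (2Nf)^b
2Nf = (sigma_a/sigma_f')^(1/b)
2Nf = (166/445)^(1/-0.085)
2Nf = 109208.87
Nf = 5.46e+04


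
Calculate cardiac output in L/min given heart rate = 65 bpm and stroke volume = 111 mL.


CO = HR * SV
CO = 65 * 111 / 1000
CO = 7.215 L/min


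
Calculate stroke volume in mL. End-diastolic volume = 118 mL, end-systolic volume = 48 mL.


SV = EDV - ESV
SV = 118 - 48
SV = 70 mL


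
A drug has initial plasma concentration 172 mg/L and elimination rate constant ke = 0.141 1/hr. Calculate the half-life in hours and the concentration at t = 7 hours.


t_half = ln(2) / ke = 0.693147 / 0.141 = 4.916 hr
C(t) = C0 * exp(-ke*t) = 172 * exp(-0.141*7)
C(7) = 64.1 mg/L


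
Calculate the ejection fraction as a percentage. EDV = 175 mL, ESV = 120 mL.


SV = EDV - ESV = 175 - 120 = 55 mL
EF = SV/EDV * 100 = 55/175 * 100
EF = 31.43%


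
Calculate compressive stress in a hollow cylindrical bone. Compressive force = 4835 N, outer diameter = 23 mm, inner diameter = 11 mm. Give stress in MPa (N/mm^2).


A = pi*(r_o^2 - r_i^2)
r_o = 11.5 mm, r_i = 5.5 mm
A = 320.442 mm^2
sigma = F/A = 4835 / 320.442
sigma = 15.09 MPa


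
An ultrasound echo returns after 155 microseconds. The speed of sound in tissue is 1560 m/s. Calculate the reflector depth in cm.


depth = c * t / 2
t = 155 us = 1.5500e-04 s
depth = 1560 * 1.5500e-04 / 2
depth = 0.1209 m = 12.09 cm


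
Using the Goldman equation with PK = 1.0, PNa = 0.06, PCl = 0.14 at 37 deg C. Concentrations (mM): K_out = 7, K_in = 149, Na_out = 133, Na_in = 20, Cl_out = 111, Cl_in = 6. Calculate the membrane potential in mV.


Vm = (RT/F)*ln((PK*Ko + PNa*Nao + PCl*Cli)/(PK*Ki + PNa*Nai + PCl*Clo))
Numer = 15.82, Denom = 165.74
Vm = -62.78 mV


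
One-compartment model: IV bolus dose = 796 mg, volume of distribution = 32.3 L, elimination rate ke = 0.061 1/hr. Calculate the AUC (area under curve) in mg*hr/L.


C0 = Dose/Vd = 796/32.3 = 24.644 mg/L
AUC = C0/ke = 24.644/0.061
AUC = 404 mg*hr/L


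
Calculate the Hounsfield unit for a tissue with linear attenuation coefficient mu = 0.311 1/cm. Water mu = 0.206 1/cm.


HU = ((mu_tissue - mu_water) / mu_water) * 1000
HU = ((0.311 - 0.206) / 0.206) * 1000
HU = 509.7


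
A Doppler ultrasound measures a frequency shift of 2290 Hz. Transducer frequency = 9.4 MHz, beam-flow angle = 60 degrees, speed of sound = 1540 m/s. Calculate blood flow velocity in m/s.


v = fd * c / (2 * f0 * cos(theta))
v = 2290 * 1540 / (2 * 9.4000e+06 * cos(60))
v = 0.3752 m/s


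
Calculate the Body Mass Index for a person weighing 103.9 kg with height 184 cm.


BMI = weight / height^2
height = 184 cm = 1.84 m
BMI = 103.9 / 1.84^2
BMI = 30.69 kg/m^2


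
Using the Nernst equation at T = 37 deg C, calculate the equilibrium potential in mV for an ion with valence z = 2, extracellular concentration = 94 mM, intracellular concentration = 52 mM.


E = (RT/(zF)) * ln(C_out/C_in)
T = 37 + 273.15 = 310.15 K
E = (8.314 * 310.15 / (2 * 96485)) * ln(94/52)
E = 7.911 mV


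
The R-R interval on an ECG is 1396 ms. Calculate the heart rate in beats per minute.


HR = 60 / RR_interval(s)
RR = 1396 ms = 1.396 s
HR = 60 / 1.396 = 42.98 bpm


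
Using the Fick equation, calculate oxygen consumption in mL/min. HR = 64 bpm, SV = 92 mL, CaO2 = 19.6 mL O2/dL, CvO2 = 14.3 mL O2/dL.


CO = HR*SV = 64*92/1000 = 5.888 L/min
a-v O2 diff = 19.6 - 14.3 = 5.3 mL/dL
VO2 = CO * (CaO2-CvO2) * 10 dL/L
VO2 = 5.888 * 5.3 * 10
VO2 = 312.1 mL/min


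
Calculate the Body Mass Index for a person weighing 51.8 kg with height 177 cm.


BMI = weight / height^2
height = 177 cm = 1.77 m
BMI = 51.8 / 1.77^2
BMI = 16.53 kg/m^2


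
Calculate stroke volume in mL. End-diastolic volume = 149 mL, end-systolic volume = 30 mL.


SV = EDV - ESV
SV = 149 - 30
SV = 119 mL


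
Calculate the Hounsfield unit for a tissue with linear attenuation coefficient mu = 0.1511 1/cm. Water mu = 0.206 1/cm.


HU = ((mu_tissue - mu_water) / mu_water) * 1000
HU = ((0.1511 - 0.206) / 0.206) * 1000
HU = -266.5


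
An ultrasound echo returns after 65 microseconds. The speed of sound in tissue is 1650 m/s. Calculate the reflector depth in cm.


depth = c * t / 2
t = 65 us = 6.5000e-05 s
depth = 1650 * 6.5000e-05 / 2
depth = 0.053625 m = 5.3625 cm


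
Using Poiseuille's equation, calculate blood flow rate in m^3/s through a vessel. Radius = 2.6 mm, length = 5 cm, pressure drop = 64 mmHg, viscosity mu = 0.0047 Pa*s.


Q = pi*r^4*dP / (8*mu*L)
r = 0.0026 m, L = 0.05 m
dP = 64 mmHg = 8532.608 Pa
Q = 6.5158e-04 m^3/s


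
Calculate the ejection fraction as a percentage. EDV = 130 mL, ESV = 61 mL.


SV = EDV - ESV = 130 - 61 = 69 mL
EF = SV/EDV * 100 = 69/130 * 100
EF = 53.08%


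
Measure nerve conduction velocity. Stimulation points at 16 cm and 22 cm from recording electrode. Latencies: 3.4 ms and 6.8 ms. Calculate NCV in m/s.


Distance = (22 - 16) / 100 = 0.06 m
dt = (6.8 - 3.4) / 1000 = 0.0034 s
NCV = dist / dt = 17.65 m/s


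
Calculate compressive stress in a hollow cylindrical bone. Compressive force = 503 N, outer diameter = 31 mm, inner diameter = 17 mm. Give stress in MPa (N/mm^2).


A = pi*(r_o^2 - r_i^2)
r_o = 15.5 mm, r_i = 8.5 mm
A = 527.788 mm^2
sigma = F/A = 503 / 527.788
sigma = 0.953 MPa


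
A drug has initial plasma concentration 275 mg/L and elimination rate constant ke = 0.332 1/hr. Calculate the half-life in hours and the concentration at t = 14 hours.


t_half = ln(2) / ke = 0.693147 / 0.332 = 2.088 hr
C(t) = C0 * exp(-ke*t) = 275 * exp(-0.332*14)
C(14) = 2.635 mg/L


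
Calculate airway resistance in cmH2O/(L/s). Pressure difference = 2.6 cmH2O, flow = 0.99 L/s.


R = dP / flow
R = 2.6 / 0.99
R = 2.626 cmH2O/(L/s)


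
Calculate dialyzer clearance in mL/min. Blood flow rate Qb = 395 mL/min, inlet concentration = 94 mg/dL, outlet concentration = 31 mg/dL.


K = Qb * (Cb_in - Cb_out) / Cb_in
K = 395 * (94 - 31) / 94
K = 264.7 mL/min


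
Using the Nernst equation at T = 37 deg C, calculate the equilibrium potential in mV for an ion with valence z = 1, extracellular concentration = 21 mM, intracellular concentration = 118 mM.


E = (RT/(zF)) * ln(C_out/C_in)
T = 37 + 273.15 = 310.15 K
E = (8.314 * 310.15 / (1 * 96485)) * ln(21/118)
E = -46.13 mV


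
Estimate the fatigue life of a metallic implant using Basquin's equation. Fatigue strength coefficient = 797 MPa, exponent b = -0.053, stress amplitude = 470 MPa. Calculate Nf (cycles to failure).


sigma_a = sigma_f' * (2Nf)^b
2Nf = (sigma_a/sigma_f')^(1/b)
2Nf = (470/797)^(1/-0.053)
2Nf = 21259.64
Nf = 1.063e+04


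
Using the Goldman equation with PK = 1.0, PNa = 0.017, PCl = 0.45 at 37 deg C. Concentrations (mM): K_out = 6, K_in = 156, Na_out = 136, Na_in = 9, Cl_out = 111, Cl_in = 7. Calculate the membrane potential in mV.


Vm = (RT/F)*ln((PK*Ko + PNa*Nao + PCl*Cli)/(PK*Ki + PNa*Nai + PCl*Clo))
Numer = 11.462, Denom = 206.103
Vm = -77.22 mV


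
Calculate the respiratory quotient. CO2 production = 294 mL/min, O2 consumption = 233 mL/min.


RQ = VCO2 / VO2
RQ = 294 / 233
RQ = 1.262


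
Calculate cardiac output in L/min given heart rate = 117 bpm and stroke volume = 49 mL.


CO = HR * SV
CO = 117 * 49 / 1000
CO = 5.733 L/min


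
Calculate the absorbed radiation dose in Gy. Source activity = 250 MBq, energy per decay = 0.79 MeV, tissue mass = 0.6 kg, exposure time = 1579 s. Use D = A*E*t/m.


A = 250 MBq = 2.5000e+08 Bq
E = 0.79 MeV = 1.26558e-13 J
D = A*E*t/m = 2.5000e+08*1.26558e-13*1579/0.6
D = 0.08326 Gy


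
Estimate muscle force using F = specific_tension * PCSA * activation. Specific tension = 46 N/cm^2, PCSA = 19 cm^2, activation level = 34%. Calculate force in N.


F = sigma * PCSA * activation
F = 46 * 19 * 0.34
F = 297.2 N


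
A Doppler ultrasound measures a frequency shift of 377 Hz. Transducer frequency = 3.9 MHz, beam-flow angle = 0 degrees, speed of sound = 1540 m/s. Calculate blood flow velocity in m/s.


v = fd * c / (2 * f0 * cos(theta))
v = 377 * 1540 / (2 * 3.9000e+06 * cos(0))
v = 0.07443 m/s


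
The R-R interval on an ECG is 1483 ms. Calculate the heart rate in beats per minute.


HR = 60 / RR_interval(s)
RR = 1483 ms = 1.483 s
HR = 60 / 1.483 = 40.46 bpm


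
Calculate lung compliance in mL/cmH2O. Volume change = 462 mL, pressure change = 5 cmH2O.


C = dV / dP
C = 462 / 5
C = 92.4 mL/cmH2O


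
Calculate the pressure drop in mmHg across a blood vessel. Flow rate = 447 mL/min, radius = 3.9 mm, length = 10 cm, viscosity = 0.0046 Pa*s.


dP = 8*mu*L*Q / (pi*r^4)
Q = 447 mL/min = 7.45e-06 m^3/s
dP = 37.7221 Pa = 37.7221 / 133.322 mmHg = 0.2829 mmHg


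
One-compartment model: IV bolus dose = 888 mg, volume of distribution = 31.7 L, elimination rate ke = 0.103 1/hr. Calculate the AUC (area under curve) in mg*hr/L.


C0 = Dose/Vd = 888/31.7 = 28.0126 mg/L
AUC = C0/ke = 28.0126/0.103
AUC = 272 mg*hr/L


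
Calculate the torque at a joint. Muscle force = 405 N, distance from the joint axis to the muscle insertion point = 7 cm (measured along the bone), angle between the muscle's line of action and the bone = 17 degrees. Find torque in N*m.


Torque = F * d * sin(theta)   (moment arm = d*sin(theta))
d = 7 cm = 0.07 m
Torque = 405 * 0.07 * sin(17)
Torque = 8.289 N*m


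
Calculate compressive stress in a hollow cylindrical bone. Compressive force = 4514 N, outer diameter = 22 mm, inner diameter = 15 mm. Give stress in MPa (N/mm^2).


A = pi*(r_o^2 - r_i^2)
r_o = 11 mm, r_i = 7.5 mm
A = 203.418 mm^2
sigma = F/A = 4514 / 203.418
sigma = 22.19 MPa


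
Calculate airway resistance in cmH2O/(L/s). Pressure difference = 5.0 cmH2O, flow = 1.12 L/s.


R = dP / flow
R = 5.0 / 1.12
R = 4.464 cmH2O/(L/s)


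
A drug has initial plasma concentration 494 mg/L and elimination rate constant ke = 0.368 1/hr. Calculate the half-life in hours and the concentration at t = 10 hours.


t_half = ln(2) / ke = 0.693147 / 0.368 = 1.884 hr
C(t) = C0 * exp(-ke*t) = 494 * exp(-0.368*10)
C(10) = 12.46 mg/L


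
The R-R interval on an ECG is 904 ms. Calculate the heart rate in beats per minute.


HR = 60 / RR_interval(s)
RR = 904 ms = 0.904 s
HR = 60 / 0.904 = 66.37 bpm


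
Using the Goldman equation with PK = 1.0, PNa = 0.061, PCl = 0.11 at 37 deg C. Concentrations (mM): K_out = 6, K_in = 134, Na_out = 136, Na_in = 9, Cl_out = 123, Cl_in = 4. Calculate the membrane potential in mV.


Vm = (RT/F)*ln((PK*Ko + PNa*Nao + PCl*Cli)/(PK*Ki + PNa*Nai + PCl*Clo))
Numer = 14.736, Denom = 148.079
Vm = -61.67 mV


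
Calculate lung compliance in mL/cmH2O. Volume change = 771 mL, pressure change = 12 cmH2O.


C = dV / dP
C = 771 / 12
C = 64.25 mL/cmH2O


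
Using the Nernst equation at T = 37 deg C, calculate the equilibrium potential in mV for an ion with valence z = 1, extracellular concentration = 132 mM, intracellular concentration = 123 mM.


E = (RT/(zF)) * ln(C_out/C_in)
T = 37 + 273.15 = 310.15 K
E = (8.314 * 310.15 / (1 * 96485)) * ln(132/123)
E = 1.887 mV


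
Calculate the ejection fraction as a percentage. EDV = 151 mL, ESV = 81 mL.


SV = EDV - ESV = 151 - 81 = 70 mL
EF = SV/EDV * 100 = 70/151 * 100
EF = 46.36%


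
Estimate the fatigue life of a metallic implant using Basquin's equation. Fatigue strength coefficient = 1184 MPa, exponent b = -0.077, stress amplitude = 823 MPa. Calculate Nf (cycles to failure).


sigma_a = sigma_f' * (2Nf)^b
2Nf = (sigma_a/sigma_f')^(1/b)
2Nf = (823/1184)^(1/-0.077)
2Nf = 112.54416
Nf = 56.27


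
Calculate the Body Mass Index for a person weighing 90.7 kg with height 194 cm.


BMI = weight / height^2
height = 194 cm = 1.94 m
BMI = 90.7 / 1.94^2
BMI = 24.1 kg/m^2


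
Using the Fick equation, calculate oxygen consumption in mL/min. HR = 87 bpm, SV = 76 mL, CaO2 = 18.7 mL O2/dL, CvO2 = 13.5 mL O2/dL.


CO = HR*SV = 87*76/1000 = 6.612 L/min
a-v O2 diff = 18.7 - 13.5 = 5.2 mL/dL
VO2 = CO * (CaO2-CvO2) * 10 dL/L
VO2 = 6.612 * 5.2 * 10
VO2 = 343.8 mL/min


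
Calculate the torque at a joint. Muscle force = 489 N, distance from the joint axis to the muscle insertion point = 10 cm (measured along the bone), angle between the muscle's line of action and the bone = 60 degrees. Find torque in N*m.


Torque = F * d * sin(theta)   (moment arm = d*sin(theta))
d = 10 cm = 0.1 m
Torque = 489 * 0.1 * sin(60)
Torque = 42.35 N*m


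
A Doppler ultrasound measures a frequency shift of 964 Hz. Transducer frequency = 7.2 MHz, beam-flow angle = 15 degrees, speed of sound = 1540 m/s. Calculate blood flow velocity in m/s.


v = fd * c / (2 * f0 * cos(theta))
v = 964 * 1540 / (2 * 7.2000e+06 * cos(15))
v = 0.1067 m/s


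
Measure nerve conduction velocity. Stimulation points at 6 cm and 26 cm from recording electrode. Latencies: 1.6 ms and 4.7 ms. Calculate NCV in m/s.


Distance = (26 - 6) / 100 = 0.2 m
dt = (4.7 - 1.6) / 1000 = 0.0031 s
NCV = dist / dt = 64.52 m/s


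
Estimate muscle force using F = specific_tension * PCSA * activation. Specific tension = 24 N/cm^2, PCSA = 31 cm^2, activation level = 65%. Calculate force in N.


F = sigma * PCSA * activation
F = 24 * 31 * 0.65
F = 483.6 N


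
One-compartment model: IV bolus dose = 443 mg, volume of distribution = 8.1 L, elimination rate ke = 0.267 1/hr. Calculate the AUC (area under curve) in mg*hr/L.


C0 = Dose/Vd = 443/8.1 = 54.6914 mg/L
AUC = C0/ke = 54.6914/0.267
AUC = 204.8 mg*hr/L


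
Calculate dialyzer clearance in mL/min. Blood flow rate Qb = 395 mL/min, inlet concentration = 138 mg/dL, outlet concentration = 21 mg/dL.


K = Qb * (Cb_in - Cb_out) / Cb_in
K = 395 * (138 - 21) / 138
K = 334.9 mL/min


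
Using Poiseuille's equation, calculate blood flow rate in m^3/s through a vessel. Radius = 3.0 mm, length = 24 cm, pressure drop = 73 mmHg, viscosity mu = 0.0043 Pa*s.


Q = pi*r^4*dP / (8*mu*L)
r = 0.003 m, L = 0.24 m
dP = 73 mmHg = 9732.506 Pa
Q = 2.9998e-04 m^3/s


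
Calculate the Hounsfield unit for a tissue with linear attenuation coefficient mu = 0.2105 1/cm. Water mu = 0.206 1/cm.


HU = ((mu_tissue - mu_water) / mu_water) * 1000
HU = ((0.2105 - 0.206) / 0.206) * 1000
HU = 21.84


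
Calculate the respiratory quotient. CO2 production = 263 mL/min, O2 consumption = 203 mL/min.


RQ = VCO2 / VO2
RQ = 263 / 203
RQ = 1.296


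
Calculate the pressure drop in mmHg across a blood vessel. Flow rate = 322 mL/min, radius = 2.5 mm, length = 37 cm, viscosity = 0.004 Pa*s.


dP = 8*mu*L*Q / (pi*r^4)
Q = 322 mL/min = 5.36667e-06 m^3/s
dP = 517.782 Pa = 517.782 / 133.322 mmHg = 3.884 mmHg


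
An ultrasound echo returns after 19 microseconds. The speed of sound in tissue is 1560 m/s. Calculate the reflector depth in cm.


depth = c * t / 2
t = 19 us = 1.9000e-05 s
depth = 1560 * 1.9000e-05 / 2
depth = 0.01482 m = 1.482 cm


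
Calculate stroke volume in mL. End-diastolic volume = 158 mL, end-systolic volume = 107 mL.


SV = EDV - ESV
SV = 158 - 107
SV = 51 mL


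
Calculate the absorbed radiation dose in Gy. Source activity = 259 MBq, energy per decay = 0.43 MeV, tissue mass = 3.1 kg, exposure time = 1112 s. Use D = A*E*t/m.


A = 259 MBq = 2.5900e+08 Bq
E = 0.43 MeV = 6.8886e-14 J
D = A*E*t/m = 2.5900e+08*6.8886e-14*1112/3.1
D = 0.0064 Gy


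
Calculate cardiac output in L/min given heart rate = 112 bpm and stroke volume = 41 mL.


CO = HR * SV
CO = 112 * 41 / 1000
CO = 4.592 L/min


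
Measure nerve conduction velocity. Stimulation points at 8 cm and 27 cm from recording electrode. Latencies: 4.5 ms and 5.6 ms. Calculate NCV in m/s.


Distance = (27 - 8) / 100 = 0.19 m
dt = (5.6 - 4.5) / 1000 = 0.0011 s
NCV = dist / dt = 172.7 m/s


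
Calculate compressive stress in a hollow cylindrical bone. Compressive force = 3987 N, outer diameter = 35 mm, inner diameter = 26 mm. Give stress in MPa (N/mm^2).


A = pi*(r_o^2 - r_i^2)
r_o = 17.5 mm, r_i = 13 mm
A = 431.184 mm^2
sigma = F/A = 3987 / 431.184
sigma = 9.247 MPa


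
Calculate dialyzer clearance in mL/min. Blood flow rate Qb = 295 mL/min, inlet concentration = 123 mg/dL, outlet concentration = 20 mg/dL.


K = Qb * (Cb_in - Cb_out) / Cb_in
K = 295 * (123 - 20) / 123
K = 247 mL/min


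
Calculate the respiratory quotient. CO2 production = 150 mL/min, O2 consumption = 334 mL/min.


RQ = VCO2 / VO2
RQ = 150 / 334
RQ = 0.4491


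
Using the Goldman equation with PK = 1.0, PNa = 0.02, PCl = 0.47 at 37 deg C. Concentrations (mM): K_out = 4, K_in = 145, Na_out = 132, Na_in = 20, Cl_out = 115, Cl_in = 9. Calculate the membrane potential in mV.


Vm = (RT/F)*ln((PK*Ko + PNa*Nao + PCl*Cli)/(PK*Ki + PNa*Nai + PCl*Clo))
Numer = 10.87, Denom = 199.45
Vm = -77.76 mV


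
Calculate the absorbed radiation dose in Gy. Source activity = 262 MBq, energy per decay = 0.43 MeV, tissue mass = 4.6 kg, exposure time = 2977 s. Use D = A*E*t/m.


A = 262 MBq = 2.6200e+08 Bq
E = 0.43 MeV = 6.8886e-14 J
D = A*E*t/m = 2.6200e+08*6.8886e-14*2977/4.6
D = 0.01168 Gy


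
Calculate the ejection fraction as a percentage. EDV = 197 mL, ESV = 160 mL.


SV = EDV - ESV = 197 - 160 = 37 mL
EF = SV/EDV * 100 = 37/197 * 100
EF = 18.78%


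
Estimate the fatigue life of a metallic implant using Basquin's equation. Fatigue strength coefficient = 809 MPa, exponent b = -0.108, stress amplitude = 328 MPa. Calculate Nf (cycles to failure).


sigma_a = sigma_f' * (2Nf)^b
2Nf = (sigma_a/sigma_f')^(1/b)
2Nf = (328/809)^(1/-0.108)
2Nf = 4268.9502
Nf = 2134


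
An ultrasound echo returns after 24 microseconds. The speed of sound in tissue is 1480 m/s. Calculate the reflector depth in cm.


depth = c * t / 2
t = 24 us = 2.4000e-05 s
depth = 1480 * 2.4000e-05 / 2
depth = 0.01776 m = 1.776 cm


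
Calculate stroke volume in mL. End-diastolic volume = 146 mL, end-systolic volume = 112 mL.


SV = EDV - ESV
SV = 146 - 112
SV = 34 mL


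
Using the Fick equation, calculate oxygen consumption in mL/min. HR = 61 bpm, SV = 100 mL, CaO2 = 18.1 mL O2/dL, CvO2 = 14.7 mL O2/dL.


CO = HR*SV = 61*100/1000 = 6.1 L/min
a-v O2 diff = 18.1 - 14.7 = 3.4 mL/dL
VO2 = CO * (CaO2-CvO2) * 10 dL/L
VO2 = 6.1 * 3.4 * 10
VO2 = 207.4 mL/min


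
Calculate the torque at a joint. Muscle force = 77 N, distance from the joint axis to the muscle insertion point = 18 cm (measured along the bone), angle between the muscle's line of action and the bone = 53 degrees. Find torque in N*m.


Torque = F * d * sin(theta)   (moment arm = d*sin(theta))
d = 18 cm = 0.18 m
Torque = 77 * 0.18 * sin(53)
Torque = 11.07 N*m


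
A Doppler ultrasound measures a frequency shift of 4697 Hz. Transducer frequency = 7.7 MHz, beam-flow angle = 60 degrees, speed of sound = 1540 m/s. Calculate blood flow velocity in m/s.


v = fd * c / (2 * f0 * cos(theta))
v = 4697 * 1540 / (2 * 7.7000e+06 * cos(60))
v = 0.9394 m/s


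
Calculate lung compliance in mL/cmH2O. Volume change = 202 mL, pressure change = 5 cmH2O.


C = dV / dP
C = 202 / 5
C = 40.4 mL/cmH2O


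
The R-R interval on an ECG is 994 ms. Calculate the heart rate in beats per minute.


HR = 60 / RR_interval(s)
RR = 994 ms = 0.994 s
HR = 60 / 0.994 = 60.36 bpm


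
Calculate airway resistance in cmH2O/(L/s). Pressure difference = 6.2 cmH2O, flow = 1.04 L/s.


R = dP / flow
R = 6.2 / 1.04
R = 5.962 cmH2O/(L/s)


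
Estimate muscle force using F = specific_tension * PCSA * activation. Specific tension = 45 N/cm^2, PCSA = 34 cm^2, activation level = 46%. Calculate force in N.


F = sigma * PCSA * activation
F = 45 * 34 * 0.46
F = 703.8 N


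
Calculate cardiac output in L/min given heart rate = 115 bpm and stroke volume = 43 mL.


CO = HR * SV
CO = 115 * 43 / 1000
CO = 4.945 L/min


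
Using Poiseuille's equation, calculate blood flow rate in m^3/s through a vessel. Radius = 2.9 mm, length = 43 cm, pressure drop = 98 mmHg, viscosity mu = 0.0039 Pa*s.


Q = pi*r^4*dP / (8*mu*L)
r = 0.0029 m, L = 0.43 m
dP = 98 mmHg = 13065.556 Pa
Q = 2.1639e-04 m^3/s


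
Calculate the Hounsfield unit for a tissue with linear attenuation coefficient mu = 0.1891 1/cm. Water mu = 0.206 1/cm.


HU = ((mu_tissue - mu_water) / mu_water) * 1000
HU = ((0.1891 - 0.206) / 0.206) * 1000
HU = -82.04


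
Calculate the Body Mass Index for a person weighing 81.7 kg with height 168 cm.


BMI = weight / height^2
height = 168 cm = 1.68 m
BMI = 81.7 / 1.68^2
BMI = 28.95 kg/m^2


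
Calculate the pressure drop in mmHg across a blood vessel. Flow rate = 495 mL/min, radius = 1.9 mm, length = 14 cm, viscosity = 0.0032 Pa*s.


dP = 8*mu*L*Q / (pi*r^4)
Q = 495 mL/min = 8.25e-06 m^3/s
dP = 722.2 Pa = 722.2 / 133.322 mmHg = 5.417 mmHg


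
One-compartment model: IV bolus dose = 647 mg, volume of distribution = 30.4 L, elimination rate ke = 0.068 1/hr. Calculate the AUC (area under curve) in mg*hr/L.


C0 = Dose/Vd = 647/30.4 = 21.2829 mg/L
AUC = C0/ke = 21.2829/0.068
AUC = 313 mg*hr/L


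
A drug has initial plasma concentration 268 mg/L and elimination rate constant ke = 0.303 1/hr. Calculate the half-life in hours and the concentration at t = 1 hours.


t_half = ln(2) / ke = 0.693147 / 0.303 = 2.288 hr
C(t) = C0 * exp(-ke*t) = 268 * exp(-0.303*1)
C(1) = 197.9 mg/L


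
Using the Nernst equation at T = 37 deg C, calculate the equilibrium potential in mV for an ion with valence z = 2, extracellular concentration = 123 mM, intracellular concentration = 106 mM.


E = (RT/(zF)) * ln(C_out/C_in)
T = 37 + 273.15 = 310.15 K
E = (8.314 * 310.15 / (2 * 96485)) * ln(123/106)
E = 1.988 mV


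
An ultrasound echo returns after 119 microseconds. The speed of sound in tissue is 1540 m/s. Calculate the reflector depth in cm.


depth = c * t / 2
t = 119 us = 1.1900e-04 s
depth = 1540 * 1.1900e-04 / 2
depth = 0.09163 m = 9.163 cm


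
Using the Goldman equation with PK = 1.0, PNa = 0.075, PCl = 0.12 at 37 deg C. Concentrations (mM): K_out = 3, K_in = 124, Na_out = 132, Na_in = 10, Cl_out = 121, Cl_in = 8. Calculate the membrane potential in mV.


Vm = (RT/F)*ln((PK*Ko + PNa*Nao + PCl*Cli)/(PK*Ki + PNa*Nai + PCl*Clo))
Numer = 13.86, Denom = 139.27
Vm = -61.67 mV


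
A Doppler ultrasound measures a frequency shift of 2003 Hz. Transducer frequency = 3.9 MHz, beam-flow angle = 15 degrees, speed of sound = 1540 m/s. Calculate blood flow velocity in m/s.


v = fd * c / (2 * f0 * cos(theta))
v = 2003 * 1540 / (2 * 3.9000e+06 * cos(15))
v = 0.4094 m/s


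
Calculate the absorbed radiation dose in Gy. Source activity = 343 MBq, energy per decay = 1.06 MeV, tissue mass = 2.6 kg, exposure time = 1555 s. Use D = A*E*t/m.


A = 343 MBq = 3.4300e+08 Bq
E = 1.06 MeV = 1.69812e-13 J
D = A*E*t/m = 3.4300e+08*1.69812e-13*1555/2.6
D = 0.03484 Gy


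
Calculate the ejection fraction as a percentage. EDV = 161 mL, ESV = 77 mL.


SV = EDV - ESV = 161 - 77 = 84 mL
EF = SV/EDV * 100 = 84/161 * 100
EF = 52.17%


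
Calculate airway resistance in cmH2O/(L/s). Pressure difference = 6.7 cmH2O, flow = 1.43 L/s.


R = dP / flow
R = 6.7 / 1.43
R = 4.685 cmH2O/(L/s)


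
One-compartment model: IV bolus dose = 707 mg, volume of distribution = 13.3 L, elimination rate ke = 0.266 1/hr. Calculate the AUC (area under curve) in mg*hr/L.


C0 = Dose/Vd = 707/13.3 = 53.1579 mg/L
AUC = C0/ke = 53.1579/0.266
AUC = 199.8 mg*hr/L


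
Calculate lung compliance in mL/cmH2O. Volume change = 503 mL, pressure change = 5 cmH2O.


C = dV / dP
C = 503 / 5
C = 100.6 mL/cmH2O


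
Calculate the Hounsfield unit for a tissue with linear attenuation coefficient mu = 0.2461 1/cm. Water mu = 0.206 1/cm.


HU = ((mu_tissue - mu_water) / mu_water) * 1000
HU = ((0.2461 - 0.206) / 0.206) * 1000
HU = 194.7


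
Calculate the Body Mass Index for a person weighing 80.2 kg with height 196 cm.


BMI = weight / height^2
height = 196 cm = 1.96 m
BMI = 80.2 / 1.96^2
BMI = 20.88 kg/m^2


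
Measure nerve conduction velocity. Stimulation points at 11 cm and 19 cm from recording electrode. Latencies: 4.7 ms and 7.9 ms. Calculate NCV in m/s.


Distance = (19 - 11) / 100 = 0.08 m
dt = (7.9 - 4.7) / 1000 = 0.0032 s
NCV = dist / dt = 25 m/s


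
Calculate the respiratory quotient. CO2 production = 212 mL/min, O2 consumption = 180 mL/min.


RQ = VCO2 / VO2
RQ = 212 / 180
RQ = 1.178


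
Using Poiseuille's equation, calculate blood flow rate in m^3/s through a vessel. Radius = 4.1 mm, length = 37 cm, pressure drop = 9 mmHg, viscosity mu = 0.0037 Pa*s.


Q = pi*r^4*dP / (8*mu*L)
r = 0.0041 m, L = 0.37 m
dP = 9 mmHg = 1199.898 Pa
Q = 9.7260e-05 m^3/s


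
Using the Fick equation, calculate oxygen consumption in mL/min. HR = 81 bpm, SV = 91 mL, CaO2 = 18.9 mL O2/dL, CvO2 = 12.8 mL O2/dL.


CO = HR*SV = 81*91/1000 = 7.371 L/min
a-v O2 diff = 18.9 - 12.8 = 6.1 mL/dL
VO2 = CO * (CaO2-CvO2) * 10 dL/L
VO2 = 7.371 * 6.1 * 10
VO2 = 449.6 mL/min


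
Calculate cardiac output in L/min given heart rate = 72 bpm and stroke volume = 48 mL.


CO = HR * SV
CO = 72 * 48 / 1000
CO = 3.456 L/min


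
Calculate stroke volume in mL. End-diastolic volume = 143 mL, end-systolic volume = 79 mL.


SV = EDV - ESV
SV = 143 - 79
SV = 64 mL


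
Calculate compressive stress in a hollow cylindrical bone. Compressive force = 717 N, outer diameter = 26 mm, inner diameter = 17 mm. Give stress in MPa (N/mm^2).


A = pi*(r_o^2 - r_i^2)
r_o = 13 mm, r_i = 8.5 mm
A = 303.949 mm^2
sigma = F/A = 717 / 303.949
sigma = 2.359 MPa


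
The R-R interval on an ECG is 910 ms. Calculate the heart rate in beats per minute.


HR = 60 / RR_interval(s)
RR = 910 ms = 0.91 s
HR = 60 / 0.91 = 65.93 bpm


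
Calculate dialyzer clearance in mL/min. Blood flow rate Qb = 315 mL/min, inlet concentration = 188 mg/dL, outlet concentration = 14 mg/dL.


K = Qb * (Cb_in - Cb_out) / Cb_in
K = 315 * (188 - 14) / 188
K = 291.5 mL/min


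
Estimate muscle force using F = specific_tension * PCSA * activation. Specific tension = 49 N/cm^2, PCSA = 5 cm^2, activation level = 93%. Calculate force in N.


F = sigma * PCSA * activation
F = 49 * 5 * 0.93
F = 227.9 N


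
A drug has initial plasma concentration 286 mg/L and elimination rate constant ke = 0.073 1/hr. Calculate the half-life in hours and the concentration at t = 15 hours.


t_half = ln(2) / ke = 0.693147 / 0.073 = 9.495 hr
C(t) = C0 * exp(-ke*t) = 286 * exp(-0.073*15)
C(15) = 95.68 mg/L


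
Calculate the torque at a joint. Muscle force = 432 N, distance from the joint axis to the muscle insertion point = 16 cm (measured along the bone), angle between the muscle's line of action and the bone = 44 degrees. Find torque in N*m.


Torque = F * d * sin(theta)   (moment arm = d*sin(theta))
d = 16 cm = 0.16 m
Torque = 432 * 0.16 * sin(44)
Torque = 48.01 N*m


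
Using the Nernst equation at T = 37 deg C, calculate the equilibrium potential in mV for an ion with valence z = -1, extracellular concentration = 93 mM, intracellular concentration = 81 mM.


E = (RT/(zF)) * ln(C_out/C_in)
T = 37 + 273.15 = 310.15 K
E = (8.314 * 310.15 / (-1 * 96485)) * ln(93/81)
E = -3.692 mV


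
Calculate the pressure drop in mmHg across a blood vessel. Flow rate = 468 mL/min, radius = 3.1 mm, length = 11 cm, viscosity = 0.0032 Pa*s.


dP = 8*mu*L*Q / (pi*r^4)
Q = 468 mL/min = 7.8e-06 m^3/s
dP = 75.7061 Pa = 75.7061 / 133.322 mmHg = 0.5678 mmHg


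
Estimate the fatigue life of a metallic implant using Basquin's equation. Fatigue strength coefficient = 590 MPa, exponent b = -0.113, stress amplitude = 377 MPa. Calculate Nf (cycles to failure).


sigma_a = sigma_f' * (2Nf)^b
2Nf = (sigma_a/sigma_f')^(1/b)
2Nf = (377/590)^(1/-0.113)
2Nf = 52.64211
Nf = 26.32


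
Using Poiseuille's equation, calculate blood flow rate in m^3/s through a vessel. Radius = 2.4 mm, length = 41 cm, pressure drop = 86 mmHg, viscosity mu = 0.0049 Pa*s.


Q = pi*r^4*dP / (8*mu*L)
r = 0.0024 m, L = 0.41 m
dP = 86 mmHg = 11465.692 Pa
Q = 7.4358e-05 m^3/s


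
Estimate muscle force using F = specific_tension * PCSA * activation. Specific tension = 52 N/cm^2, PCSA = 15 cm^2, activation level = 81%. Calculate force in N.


F = sigma * PCSA * activation
F = 52 * 15 * 0.81
F = 631.8 N


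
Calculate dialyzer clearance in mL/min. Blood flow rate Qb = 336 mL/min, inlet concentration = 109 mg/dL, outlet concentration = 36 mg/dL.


K = Qb * (Cb_in - Cb_out) / Cb_in
K = 336 * (109 - 36) / 109
K = 225 mL/min


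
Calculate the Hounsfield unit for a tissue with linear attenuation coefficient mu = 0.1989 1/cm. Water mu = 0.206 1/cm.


HU = ((mu_tissue - mu_water) / mu_water) * 1000
HU = ((0.1989 - 0.206) / 0.206) * 1000
HU = -34.47


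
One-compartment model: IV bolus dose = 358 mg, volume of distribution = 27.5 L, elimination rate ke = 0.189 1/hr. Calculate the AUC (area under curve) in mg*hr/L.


C0 = Dose/Vd = 358/27.5 = 13.0182 mg/L
AUC = C0/ke = 13.0182/0.189
AUC = 68.88 mg*hr/L


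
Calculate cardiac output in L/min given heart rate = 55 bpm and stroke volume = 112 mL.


CO = HR * SV
CO = 55 * 112 / 1000
CO = 6.16 L/min


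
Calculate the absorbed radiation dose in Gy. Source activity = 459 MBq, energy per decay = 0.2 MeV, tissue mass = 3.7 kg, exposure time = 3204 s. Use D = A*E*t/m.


A = 459 MBq = 4.5900e+08 Bq
E = 0.2 MeV = 3.204e-14 J
D = A*E*t/m = 4.5900e+08*3.204e-14*3204/3.7
D = 0.01273 Gy


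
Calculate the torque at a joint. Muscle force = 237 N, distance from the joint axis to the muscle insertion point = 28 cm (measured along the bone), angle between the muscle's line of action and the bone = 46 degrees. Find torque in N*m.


Torque = F * d * sin(theta)   (moment arm = d*sin(theta))
d = 28 cm = 0.28 m
Torque = 237 * 0.28 * sin(46)
Torque = 47.74 N*m


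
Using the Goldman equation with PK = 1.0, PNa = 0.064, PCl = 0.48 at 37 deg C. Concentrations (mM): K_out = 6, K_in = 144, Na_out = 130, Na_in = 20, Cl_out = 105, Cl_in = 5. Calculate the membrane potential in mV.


Vm = (RT/F)*ln((PK*Ko + PNa*Nao + PCl*Cli)/(PK*Ki + PNa*Nai + PCl*Clo))
Numer = 16.72, Denom = 195.68
Vm = -65.74 mV


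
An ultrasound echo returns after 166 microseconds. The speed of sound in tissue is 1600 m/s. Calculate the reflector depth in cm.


depth = c * t / 2
t = 166 us = 1.6600e-04 s
depth = 1600 * 1.6600e-04 / 2
depth = 0.1328 m = 13.28 cm


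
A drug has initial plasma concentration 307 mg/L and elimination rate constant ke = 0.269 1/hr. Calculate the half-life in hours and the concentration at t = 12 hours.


t_half = ln(2) / ke = 0.693147 / 0.269 = 2.577 hr
C(t) = C0 * exp(-ke*t) = 307 * exp(-0.269*12)
C(12) = 12.17 mg/L


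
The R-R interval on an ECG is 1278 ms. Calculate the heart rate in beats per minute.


HR = 60 / RR_interval(s)
RR = 1278 ms = 1.278 s
HR = 60 / 1.278 = 46.95 bpm


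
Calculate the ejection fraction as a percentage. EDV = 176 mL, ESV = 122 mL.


SV = EDV - ESV = 176 - 122 = 54 mL
EF = SV/EDV * 100 = 54/176 * 100
EF = 30.68%


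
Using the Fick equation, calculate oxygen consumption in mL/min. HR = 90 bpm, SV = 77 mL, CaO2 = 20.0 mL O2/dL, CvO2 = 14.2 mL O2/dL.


CO = HR*SV = 90*77/1000 = 6.93 L/min
a-v O2 diff = 20.0 - 14.2 = 5.8 mL/dL
VO2 = CO * (CaO2-CvO2) * 10 dL/L
VO2 = 6.93 * 5.8 * 10
VO2 = 401.9 mL/min


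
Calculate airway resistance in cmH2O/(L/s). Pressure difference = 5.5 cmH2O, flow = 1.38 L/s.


R = dP / flow
R = 5.5 / 1.38
R = 3.986 cmH2O/(L/s)
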